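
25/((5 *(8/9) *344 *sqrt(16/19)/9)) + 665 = 405 *sqrt(19)/11008 + 665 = 665.16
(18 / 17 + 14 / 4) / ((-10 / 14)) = -6.38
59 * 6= 354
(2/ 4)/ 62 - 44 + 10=-33.99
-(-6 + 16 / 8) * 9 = 36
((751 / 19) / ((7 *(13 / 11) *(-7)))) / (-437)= 8261 / 5289011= 0.00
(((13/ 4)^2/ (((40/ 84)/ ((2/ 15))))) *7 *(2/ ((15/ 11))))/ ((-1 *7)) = -13013/ 3000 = -4.34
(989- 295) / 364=1.91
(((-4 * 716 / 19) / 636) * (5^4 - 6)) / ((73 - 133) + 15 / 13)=5761652 / 2311065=2.49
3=3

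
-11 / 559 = -0.02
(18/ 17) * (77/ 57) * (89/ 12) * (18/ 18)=6853/ 646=10.61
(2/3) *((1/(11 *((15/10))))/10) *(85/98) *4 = 68/4851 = 0.01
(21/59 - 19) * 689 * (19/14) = -7200050/413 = -17433.54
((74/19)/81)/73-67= -7527175/112347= -67.00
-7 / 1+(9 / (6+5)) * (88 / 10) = 1 / 5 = 0.20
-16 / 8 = -2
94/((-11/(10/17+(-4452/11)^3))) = 141007508214844/248897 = 566529561.28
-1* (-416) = 416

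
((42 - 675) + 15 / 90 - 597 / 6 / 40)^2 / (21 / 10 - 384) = -23249235529 / 21997440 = -1056.91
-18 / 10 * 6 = -54 / 5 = -10.80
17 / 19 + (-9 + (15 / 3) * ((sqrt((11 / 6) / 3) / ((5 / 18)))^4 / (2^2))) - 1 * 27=102844 / 2375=43.30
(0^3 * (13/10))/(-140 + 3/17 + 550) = 0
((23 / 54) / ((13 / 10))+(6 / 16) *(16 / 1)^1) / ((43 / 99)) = 14.57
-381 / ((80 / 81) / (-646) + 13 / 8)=-79744824 / 339799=-234.68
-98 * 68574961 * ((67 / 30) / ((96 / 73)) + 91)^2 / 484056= -239491346527170313849 / 2007477043200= -119299668.87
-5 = -5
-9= -9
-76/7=-10.86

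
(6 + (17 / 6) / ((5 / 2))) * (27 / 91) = 963 / 455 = 2.12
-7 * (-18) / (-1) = -126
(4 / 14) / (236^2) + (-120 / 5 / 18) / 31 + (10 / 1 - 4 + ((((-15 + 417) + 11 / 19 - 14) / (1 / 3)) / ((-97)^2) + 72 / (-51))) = 257250689139551 / 55096116680136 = 4.67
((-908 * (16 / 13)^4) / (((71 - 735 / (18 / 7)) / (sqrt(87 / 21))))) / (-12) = -29753344 * sqrt(203) / 257705903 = -1.64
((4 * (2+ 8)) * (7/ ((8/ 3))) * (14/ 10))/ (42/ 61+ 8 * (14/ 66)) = 6039/ 98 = 61.62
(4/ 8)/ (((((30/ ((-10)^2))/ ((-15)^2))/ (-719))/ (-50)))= 13481250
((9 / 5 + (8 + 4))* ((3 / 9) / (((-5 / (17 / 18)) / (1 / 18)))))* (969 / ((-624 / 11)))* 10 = 1389223 / 168480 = 8.25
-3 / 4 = -0.75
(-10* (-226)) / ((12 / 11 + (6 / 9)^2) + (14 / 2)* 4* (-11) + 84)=-55935 / 5506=-10.16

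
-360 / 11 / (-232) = 45 / 319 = 0.14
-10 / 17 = -0.59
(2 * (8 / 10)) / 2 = 4 / 5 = 0.80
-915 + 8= -907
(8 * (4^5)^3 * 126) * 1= 1082331758592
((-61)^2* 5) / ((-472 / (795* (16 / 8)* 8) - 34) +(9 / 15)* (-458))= -60.24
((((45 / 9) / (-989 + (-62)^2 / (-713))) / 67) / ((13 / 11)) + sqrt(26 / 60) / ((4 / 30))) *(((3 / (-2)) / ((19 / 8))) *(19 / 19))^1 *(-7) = -106260 / 378492179 + 21 *sqrt(390) / 19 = 21.83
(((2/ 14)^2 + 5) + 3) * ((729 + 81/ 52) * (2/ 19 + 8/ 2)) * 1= 6398433/ 266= 24054.26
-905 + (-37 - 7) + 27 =-922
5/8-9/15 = 1/40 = 0.02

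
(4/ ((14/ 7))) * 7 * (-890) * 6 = -74760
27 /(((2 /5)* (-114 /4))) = -2.37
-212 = -212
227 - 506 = -279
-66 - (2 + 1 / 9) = -613 / 9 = -68.11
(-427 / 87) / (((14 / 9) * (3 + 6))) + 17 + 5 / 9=8981 / 522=17.20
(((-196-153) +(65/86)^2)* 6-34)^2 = 61727247775561/13675204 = 4513808.19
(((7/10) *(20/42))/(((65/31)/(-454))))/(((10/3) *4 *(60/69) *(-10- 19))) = 161851/754000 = 0.21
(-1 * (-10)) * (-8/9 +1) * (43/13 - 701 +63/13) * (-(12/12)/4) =45035/234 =192.46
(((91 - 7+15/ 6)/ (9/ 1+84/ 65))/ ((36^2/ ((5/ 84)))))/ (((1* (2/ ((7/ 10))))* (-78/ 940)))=-203275/ 124851456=-0.00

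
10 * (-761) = -7610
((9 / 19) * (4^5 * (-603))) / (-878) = 333.13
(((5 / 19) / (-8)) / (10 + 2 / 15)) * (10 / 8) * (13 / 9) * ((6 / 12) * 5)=-8125 / 554496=-0.01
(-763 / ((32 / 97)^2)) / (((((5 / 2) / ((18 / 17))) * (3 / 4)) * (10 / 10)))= -21537201 / 5440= -3959.04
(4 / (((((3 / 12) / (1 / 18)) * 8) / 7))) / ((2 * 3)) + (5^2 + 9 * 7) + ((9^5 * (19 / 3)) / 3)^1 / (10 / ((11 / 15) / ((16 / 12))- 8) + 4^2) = 168899995 / 19656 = 8592.80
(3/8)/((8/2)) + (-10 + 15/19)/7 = -743/608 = -1.22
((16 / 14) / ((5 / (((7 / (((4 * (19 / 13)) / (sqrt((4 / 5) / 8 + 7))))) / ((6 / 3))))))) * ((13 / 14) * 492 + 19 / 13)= 41707 * sqrt(710) / 6650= 167.12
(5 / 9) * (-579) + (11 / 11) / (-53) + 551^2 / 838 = 40.61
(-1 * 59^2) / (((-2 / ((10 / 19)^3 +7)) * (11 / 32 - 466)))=-2729828048 / 102205959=-26.71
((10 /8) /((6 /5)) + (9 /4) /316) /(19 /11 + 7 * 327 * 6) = 43747 /572944656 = 0.00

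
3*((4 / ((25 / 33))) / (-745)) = -396 / 18625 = -0.02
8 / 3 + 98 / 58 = 379 / 87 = 4.36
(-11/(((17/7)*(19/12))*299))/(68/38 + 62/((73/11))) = -16863/19620380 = -0.00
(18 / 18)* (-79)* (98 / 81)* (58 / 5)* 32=-14369152 / 405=-35479.39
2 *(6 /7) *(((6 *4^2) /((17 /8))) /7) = 11.06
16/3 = 5.33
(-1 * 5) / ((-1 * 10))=1 / 2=0.50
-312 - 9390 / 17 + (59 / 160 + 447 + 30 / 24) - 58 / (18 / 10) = -10965973 / 24480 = -447.96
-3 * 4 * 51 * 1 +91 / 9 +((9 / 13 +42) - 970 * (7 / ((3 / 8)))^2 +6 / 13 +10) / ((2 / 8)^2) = -210896759 / 39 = -5407609.21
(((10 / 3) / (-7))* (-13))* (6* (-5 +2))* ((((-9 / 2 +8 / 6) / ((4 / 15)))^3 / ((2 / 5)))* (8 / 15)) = 55729375 / 224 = 248791.85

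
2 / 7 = 0.29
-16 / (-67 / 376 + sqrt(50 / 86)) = -11310080 *sqrt(43) / 3341373-17332096 / 3341373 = -27.38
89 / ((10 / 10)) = 89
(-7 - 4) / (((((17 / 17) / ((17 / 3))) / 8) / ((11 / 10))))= -548.53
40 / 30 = 4 / 3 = 1.33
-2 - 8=-10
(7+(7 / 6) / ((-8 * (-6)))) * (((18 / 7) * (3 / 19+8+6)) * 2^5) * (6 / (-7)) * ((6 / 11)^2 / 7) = -33584112 / 112651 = -298.13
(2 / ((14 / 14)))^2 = 4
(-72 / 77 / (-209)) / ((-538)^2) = 18 / 1164505573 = 0.00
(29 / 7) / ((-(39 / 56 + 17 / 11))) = -2552 / 1381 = -1.85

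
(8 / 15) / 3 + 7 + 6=593 / 45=13.18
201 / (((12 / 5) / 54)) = 9045 / 2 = 4522.50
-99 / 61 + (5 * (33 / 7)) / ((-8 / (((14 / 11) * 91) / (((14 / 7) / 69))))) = -5746077 / 488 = -11774.75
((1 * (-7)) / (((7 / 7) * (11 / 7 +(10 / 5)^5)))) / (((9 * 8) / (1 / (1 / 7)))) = -343 / 16920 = -0.02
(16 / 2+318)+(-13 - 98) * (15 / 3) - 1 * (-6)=-223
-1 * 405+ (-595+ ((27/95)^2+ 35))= -8708396/9025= -964.92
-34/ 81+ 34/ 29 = 1768/ 2349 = 0.75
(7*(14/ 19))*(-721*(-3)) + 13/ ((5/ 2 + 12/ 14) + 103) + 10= 315915654/ 28291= 11166.65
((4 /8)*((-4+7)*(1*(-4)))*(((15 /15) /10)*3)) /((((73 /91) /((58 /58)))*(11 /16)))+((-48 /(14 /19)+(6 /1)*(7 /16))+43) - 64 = -86.78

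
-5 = -5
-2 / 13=-0.15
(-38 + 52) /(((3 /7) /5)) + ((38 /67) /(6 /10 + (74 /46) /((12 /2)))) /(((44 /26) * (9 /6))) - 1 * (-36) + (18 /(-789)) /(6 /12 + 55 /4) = 1320875067686 /6617971833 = 199.59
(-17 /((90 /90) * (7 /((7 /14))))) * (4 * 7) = -34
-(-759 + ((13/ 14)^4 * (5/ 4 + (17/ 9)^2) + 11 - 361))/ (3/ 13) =4790.14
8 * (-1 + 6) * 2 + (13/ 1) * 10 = 210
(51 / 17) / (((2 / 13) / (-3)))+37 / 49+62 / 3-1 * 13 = -14723 / 294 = -50.08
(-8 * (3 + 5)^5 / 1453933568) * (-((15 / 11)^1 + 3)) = 12288 / 15618427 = 0.00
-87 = -87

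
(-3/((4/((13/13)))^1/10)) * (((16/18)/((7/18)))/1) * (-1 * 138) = 2365.71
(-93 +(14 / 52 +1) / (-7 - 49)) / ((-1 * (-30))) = -45147 / 14560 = -3.10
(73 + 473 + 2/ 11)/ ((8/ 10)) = 7510/ 11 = 682.73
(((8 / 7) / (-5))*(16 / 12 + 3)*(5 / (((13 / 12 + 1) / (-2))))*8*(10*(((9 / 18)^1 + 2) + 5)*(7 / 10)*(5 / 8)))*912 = 1138176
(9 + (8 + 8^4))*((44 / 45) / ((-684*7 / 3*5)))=-5027 / 9975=-0.50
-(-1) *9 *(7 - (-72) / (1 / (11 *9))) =64215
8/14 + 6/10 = 41/35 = 1.17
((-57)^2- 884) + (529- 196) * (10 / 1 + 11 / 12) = 24001 / 4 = 6000.25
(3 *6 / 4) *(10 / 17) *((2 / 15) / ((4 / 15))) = 45 / 34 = 1.32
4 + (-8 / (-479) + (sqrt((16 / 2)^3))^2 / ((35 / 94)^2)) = 2169368228 / 586775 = 3697.10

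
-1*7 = -7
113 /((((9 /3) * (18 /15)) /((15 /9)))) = 2825 /54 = 52.31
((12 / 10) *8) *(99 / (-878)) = -2376 / 2195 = -1.08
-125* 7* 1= -875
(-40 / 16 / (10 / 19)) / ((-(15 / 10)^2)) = 19 / 9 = 2.11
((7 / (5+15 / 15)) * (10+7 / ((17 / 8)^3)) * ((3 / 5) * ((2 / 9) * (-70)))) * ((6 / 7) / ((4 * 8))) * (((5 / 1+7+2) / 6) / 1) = -7.30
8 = 8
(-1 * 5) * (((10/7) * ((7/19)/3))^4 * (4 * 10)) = -2000000/10556001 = -0.19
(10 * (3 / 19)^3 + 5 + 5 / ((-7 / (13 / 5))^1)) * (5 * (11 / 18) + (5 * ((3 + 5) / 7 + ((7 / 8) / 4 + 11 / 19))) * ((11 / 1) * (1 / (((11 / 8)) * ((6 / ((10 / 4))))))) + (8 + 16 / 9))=11016129391 / 76628748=143.76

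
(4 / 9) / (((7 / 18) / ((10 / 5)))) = 16 / 7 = 2.29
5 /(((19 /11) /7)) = 385 /19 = 20.26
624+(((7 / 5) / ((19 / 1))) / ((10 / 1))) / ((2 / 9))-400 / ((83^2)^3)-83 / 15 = 1152611612351087681 / 1863560128203300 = 618.50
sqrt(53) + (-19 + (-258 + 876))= sqrt(53) + 599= 606.28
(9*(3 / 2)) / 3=9 / 2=4.50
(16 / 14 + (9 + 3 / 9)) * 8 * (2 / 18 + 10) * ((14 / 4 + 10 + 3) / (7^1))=125840 / 63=1997.46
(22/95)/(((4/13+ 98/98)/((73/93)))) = 20878/150195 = 0.14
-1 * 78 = -78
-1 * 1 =-1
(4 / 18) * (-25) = -50 / 9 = -5.56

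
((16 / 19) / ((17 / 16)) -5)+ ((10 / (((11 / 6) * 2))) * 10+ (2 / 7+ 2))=630505 / 24871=25.35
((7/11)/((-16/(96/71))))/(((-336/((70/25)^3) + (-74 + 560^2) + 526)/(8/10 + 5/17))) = -31899/170253161705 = -0.00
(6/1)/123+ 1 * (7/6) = 299/246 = 1.22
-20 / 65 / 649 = -4 / 8437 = -0.00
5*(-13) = -65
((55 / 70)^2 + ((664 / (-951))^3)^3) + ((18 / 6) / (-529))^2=0.58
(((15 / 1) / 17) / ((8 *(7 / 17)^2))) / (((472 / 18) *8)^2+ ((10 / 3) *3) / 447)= 3077595 / 208197991792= 0.00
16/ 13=1.23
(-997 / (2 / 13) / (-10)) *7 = 90727 / 20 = 4536.35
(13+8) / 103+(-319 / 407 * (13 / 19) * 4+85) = 6014204 / 72409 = 83.06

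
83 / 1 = 83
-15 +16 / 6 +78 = 197 / 3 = 65.67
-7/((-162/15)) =35/54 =0.65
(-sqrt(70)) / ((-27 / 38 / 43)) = 1634 * sqrt(70) / 27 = 506.33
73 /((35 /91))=949 /5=189.80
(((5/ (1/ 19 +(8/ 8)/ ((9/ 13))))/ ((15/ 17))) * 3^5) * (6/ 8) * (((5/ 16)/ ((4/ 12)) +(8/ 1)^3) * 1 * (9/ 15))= 17392299021/ 81920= 212308.34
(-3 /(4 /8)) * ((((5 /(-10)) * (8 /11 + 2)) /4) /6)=15 /44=0.34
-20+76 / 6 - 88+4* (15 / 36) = -93.67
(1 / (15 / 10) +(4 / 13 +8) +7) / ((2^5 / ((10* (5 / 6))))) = 15575 / 3744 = 4.16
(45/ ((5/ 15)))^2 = 18225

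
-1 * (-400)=400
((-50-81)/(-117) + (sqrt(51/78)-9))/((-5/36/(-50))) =-36880/13 + 180 * sqrt(442)/13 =-2545.82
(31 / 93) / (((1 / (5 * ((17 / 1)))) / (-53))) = -1501.67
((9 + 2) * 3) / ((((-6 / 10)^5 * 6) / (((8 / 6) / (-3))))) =68750 / 2187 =31.44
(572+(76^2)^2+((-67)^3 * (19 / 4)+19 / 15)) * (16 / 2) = 3832095002 / 15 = 255473000.13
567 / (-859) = -567 / 859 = -0.66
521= 521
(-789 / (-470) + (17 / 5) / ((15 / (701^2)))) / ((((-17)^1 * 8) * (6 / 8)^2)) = -785270633 / 539325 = -1456.02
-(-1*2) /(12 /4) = 2 /3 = 0.67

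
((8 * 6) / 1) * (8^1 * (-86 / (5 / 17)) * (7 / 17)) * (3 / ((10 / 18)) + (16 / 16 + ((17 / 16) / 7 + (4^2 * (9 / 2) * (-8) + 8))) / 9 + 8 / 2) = 185800592 / 75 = 2477341.23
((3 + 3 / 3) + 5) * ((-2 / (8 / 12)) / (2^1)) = -27 / 2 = -13.50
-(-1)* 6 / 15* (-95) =-38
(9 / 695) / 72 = 1 / 5560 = 0.00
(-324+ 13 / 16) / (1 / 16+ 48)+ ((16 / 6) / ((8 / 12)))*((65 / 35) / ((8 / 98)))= 64808 / 769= 84.28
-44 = -44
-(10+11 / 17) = -181 / 17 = -10.65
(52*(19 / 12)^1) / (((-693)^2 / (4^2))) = 3952 / 1440747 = 0.00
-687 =-687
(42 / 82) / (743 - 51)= 21 / 28372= 0.00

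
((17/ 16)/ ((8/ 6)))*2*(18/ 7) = 459/ 112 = 4.10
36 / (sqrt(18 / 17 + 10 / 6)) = 36 *sqrt(7089) / 139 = 21.81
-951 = -951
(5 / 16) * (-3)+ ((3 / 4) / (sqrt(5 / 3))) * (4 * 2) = -15 / 16+ 6 * sqrt(15) / 5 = 3.71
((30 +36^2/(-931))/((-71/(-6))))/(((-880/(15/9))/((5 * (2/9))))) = -22195/4362666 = -0.01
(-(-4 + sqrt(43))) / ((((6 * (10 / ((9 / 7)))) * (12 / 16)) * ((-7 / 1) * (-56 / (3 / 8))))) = 3 / 27440 - 3 * sqrt(43) / 109760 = -0.00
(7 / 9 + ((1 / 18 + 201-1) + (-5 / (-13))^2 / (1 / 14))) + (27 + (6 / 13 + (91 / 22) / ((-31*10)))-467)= -818265407 / 3457740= -236.65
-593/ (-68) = 593/ 68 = 8.72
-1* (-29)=29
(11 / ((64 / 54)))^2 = 86.14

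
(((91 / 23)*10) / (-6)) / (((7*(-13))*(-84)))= -5 / 5796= -0.00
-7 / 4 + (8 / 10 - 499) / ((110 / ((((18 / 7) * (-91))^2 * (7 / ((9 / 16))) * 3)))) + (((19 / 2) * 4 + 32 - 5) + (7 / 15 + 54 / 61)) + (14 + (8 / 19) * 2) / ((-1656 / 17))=-67870408545054 / 7330675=-9258411.88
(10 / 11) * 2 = 20 / 11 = 1.82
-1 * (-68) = 68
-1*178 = -178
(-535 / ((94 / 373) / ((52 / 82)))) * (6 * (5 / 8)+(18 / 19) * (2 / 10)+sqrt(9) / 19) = -807838551 / 146452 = -5516.06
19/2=9.50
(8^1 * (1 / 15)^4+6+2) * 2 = 810016 / 50625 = 16.00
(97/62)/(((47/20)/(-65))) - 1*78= -176696/1457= -121.27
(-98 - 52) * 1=-150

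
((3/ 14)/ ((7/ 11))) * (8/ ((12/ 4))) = 44/ 49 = 0.90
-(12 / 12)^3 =-1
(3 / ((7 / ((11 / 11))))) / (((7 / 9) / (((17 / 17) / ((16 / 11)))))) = 297 / 784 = 0.38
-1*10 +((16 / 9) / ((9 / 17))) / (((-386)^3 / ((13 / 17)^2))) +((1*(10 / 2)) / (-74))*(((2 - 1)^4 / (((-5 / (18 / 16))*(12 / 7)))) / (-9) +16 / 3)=-242886698437325 / 23441616965952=-10.36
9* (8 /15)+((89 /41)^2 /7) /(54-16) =10771109 /2235730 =4.82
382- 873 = -491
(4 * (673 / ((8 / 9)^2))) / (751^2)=54513 / 9024016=0.01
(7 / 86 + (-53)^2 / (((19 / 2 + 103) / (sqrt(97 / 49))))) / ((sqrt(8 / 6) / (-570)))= -106742 * sqrt(291) / 105 -1995 * sqrt(3) / 86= -17381.91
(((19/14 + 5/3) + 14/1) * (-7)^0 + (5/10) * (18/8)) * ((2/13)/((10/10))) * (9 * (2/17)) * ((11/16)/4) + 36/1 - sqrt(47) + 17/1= 10595465/198016 - sqrt(47)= 46.65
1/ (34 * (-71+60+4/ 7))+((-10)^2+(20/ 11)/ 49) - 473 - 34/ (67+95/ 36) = -1252512101761/ 3353859586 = -373.45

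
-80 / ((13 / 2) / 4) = -640 / 13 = -49.23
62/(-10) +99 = 464/5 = 92.80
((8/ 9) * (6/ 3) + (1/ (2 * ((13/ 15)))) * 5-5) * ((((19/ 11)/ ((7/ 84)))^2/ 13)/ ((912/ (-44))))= 3002/ 5577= 0.54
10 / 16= 5 / 8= 0.62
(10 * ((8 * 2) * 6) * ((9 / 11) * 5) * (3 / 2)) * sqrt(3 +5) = 129600 * sqrt(2) / 11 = 16662.01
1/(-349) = -1/349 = -0.00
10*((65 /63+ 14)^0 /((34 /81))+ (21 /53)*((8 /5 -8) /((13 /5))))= 164805 /11713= 14.07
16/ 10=1.60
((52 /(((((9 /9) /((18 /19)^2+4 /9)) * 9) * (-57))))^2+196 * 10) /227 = 5444955367209640 /630608775567363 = 8.63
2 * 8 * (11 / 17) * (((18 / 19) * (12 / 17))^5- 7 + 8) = 701516900905744 / 59767010463331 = 11.74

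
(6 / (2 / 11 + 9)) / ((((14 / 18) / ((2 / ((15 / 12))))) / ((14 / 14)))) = 4752 / 3535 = 1.34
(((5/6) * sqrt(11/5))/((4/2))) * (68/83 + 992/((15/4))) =82591 * sqrt(55)/3735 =163.99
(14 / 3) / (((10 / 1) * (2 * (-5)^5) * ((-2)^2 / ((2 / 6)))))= -0.00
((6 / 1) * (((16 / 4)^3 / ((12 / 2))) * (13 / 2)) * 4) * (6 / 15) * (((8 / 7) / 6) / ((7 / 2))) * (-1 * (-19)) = 505856 / 735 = 688.24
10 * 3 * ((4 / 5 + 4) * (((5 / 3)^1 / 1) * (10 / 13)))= 2400 / 13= 184.62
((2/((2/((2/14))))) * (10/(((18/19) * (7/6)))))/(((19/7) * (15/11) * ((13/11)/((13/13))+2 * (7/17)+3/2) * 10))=4114/412965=0.01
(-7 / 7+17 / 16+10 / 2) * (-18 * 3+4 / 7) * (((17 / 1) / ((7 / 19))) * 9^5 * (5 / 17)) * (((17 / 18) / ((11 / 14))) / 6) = -4863570885 / 112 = -43424740.04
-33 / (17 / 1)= -33 / 17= -1.94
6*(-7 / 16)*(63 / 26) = -1323 / 208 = -6.36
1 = 1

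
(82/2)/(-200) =-41/200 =-0.20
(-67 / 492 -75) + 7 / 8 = -73073 / 984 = -74.26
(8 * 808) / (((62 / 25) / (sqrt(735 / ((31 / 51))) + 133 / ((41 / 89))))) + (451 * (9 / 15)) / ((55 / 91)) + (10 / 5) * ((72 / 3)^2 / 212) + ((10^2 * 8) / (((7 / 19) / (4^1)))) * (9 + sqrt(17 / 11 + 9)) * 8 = 1696800 * sqrt(2635) / 961 + 972800 * sqrt(319) / 77 + 16248433276813 / 11788525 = 1694607.86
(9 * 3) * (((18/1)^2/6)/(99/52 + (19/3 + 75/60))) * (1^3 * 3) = 85293/185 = 461.04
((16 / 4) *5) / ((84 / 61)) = 305 / 21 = 14.52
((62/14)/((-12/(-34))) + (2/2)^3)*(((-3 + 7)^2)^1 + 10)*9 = 3170.14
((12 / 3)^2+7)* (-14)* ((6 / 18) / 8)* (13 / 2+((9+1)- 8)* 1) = -2737 / 24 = -114.04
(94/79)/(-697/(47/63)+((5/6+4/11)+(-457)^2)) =291588/50951459615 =0.00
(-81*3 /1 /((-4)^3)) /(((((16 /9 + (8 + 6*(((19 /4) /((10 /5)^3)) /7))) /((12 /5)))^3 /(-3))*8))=-2519897651712 /139354384176125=-0.02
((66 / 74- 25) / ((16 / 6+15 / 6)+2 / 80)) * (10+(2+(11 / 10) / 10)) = -925896 / 16465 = -56.23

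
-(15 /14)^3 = -3375 /2744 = -1.23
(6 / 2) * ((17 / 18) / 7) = 17 / 42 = 0.40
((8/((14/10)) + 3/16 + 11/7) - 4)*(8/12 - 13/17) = -1945/5712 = -0.34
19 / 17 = 1.12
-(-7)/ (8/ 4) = 7/ 2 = 3.50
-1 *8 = -8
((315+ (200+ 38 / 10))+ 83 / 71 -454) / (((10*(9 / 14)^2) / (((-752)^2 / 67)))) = 1297866741248 / 9632925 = 134732.36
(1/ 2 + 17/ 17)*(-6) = -9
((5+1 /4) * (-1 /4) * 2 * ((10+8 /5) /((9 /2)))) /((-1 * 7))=0.97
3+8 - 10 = 1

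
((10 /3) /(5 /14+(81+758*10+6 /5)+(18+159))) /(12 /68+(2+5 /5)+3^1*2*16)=5950 /1387836801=0.00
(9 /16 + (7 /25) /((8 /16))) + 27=11249 /400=28.12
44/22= 2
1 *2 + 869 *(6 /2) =2609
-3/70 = -0.04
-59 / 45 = -1.31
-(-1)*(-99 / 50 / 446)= -99 / 22300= -0.00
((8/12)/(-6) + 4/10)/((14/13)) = 169/630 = 0.27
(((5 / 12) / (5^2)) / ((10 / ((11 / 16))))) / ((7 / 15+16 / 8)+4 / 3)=11 / 36480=0.00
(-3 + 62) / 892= 59 / 892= 0.07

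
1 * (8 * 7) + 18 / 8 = 233 / 4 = 58.25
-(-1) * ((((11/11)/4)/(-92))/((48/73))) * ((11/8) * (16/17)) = -803/150144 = -0.01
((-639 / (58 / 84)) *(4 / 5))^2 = 11524451904 / 21025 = 548130.89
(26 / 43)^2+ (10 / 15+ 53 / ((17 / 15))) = 4507207 / 94299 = 47.80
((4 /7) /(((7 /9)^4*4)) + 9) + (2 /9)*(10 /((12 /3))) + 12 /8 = 3462691 /302526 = 11.45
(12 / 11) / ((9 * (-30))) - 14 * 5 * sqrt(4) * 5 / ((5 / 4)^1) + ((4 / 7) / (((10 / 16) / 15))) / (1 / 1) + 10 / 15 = -545.62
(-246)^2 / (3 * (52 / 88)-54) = -443784 / 383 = -1158.70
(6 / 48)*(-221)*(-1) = 221 / 8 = 27.62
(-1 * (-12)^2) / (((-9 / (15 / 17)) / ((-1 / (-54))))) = 40 / 153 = 0.26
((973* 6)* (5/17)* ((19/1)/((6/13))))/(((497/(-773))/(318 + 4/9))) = -380309730970/10863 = -35009641.07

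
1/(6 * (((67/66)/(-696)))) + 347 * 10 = 224834/67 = 3355.73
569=569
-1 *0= 0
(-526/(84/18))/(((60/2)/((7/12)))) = -263/120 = -2.19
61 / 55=1.11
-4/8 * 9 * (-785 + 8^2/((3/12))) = 4761/2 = 2380.50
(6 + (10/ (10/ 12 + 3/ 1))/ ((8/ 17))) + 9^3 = 34065/ 46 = 740.54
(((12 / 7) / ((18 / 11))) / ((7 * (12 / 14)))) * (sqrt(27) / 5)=11 * sqrt(3) / 105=0.18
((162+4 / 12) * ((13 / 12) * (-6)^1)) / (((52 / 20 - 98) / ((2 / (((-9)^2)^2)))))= 31655 / 9388791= 0.00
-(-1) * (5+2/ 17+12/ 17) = 99/ 17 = 5.82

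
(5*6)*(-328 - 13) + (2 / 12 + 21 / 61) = -3743993 / 366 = -10229.49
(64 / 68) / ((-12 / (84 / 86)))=-56 / 731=-0.08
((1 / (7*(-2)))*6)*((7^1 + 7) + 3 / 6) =-87 / 14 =-6.21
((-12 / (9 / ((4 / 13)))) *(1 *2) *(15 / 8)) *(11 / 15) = -44 / 39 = -1.13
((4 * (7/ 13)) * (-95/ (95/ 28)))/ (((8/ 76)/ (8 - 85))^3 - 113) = 2454986120048/ 4599967615347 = 0.53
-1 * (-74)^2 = -5476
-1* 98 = -98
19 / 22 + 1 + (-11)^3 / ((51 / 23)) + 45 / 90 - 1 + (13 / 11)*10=-329348 / 561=-587.07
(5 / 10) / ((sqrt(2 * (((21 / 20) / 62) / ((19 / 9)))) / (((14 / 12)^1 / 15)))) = sqrt(61845) / 810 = 0.31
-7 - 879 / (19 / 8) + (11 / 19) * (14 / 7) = -7143 / 19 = -375.95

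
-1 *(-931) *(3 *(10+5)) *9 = 377055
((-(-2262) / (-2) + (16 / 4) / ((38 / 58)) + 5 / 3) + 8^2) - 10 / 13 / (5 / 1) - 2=-786484 / 741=-1061.38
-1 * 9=-9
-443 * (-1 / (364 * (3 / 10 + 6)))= 2215 / 11466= 0.19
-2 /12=-1 /6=-0.17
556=556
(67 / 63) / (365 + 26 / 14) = 67 / 23112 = 0.00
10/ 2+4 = 9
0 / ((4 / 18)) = 0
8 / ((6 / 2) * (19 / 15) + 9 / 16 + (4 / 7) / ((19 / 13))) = 85120 / 50577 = 1.68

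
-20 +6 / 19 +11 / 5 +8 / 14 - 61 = -51812 / 665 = -77.91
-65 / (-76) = 65 / 76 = 0.86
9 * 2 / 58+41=1198 / 29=41.31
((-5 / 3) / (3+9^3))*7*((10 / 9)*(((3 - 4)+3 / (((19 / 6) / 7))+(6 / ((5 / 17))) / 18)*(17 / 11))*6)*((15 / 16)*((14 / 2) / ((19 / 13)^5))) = -1863454590725 / 1704660452154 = -1.09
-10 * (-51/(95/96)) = 515.37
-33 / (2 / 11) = -363 / 2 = -181.50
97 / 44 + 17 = 845 / 44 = 19.20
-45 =-45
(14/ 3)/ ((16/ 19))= 133/ 24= 5.54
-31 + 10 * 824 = 8209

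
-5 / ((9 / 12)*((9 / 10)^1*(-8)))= 0.93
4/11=0.36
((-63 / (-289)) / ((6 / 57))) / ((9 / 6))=399 / 289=1.38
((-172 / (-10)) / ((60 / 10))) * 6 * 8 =688 / 5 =137.60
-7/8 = -0.88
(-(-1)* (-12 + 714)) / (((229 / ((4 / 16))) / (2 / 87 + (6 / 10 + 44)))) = 2271087 / 66410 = 34.20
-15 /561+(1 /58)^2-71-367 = -275548417 /629068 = -438.03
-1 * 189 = -189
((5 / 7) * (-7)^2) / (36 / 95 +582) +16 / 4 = 224629 / 55326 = 4.06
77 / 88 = 7 / 8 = 0.88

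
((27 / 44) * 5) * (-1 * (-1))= 135 / 44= 3.07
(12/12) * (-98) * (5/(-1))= 490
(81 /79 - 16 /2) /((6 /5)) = -2755 /474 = -5.81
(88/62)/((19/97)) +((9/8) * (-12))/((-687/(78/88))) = 86215475/11869528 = 7.26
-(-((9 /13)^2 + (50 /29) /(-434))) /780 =126377 /207385815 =0.00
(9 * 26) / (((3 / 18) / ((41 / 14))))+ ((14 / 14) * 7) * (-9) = 28341 / 7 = 4048.71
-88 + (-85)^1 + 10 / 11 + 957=8634 / 11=784.91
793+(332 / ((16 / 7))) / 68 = 216277 / 272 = 795.14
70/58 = 35/29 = 1.21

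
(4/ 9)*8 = 32/ 9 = 3.56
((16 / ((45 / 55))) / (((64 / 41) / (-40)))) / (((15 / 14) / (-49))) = 618772 / 27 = 22917.48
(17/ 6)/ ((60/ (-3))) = -17/ 120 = -0.14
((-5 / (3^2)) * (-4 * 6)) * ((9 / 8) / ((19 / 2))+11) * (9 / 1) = 25350 / 19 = 1334.21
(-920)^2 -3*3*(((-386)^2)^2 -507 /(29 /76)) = -5794124999788 /29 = -199797413785.79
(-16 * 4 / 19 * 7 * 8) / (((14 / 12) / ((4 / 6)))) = -2048 / 19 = -107.79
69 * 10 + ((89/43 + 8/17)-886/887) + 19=460712966/648397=710.54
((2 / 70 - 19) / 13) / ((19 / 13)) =-664 / 665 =-1.00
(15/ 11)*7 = 105/ 11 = 9.55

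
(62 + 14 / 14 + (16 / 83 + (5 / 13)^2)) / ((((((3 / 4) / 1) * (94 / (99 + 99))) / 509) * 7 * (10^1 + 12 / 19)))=1216.69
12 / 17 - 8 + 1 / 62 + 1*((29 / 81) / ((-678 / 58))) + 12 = 4.69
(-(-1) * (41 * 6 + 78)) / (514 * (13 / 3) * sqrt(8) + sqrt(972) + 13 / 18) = 5832 / (13 + 324 * sqrt(3) + 80184 * sqrt(2)) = 0.05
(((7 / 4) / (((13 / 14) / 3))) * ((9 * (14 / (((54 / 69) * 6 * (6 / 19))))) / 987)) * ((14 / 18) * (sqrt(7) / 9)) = 149891 * sqrt(7) / 3563352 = 0.11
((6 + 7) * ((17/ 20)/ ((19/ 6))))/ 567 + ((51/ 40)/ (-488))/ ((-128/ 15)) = 57965291/ 8972328960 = 0.01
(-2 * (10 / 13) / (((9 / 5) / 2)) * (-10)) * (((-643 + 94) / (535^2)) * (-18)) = 87840 / 148837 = 0.59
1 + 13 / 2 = 15 / 2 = 7.50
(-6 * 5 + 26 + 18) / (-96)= -7 / 48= -0.15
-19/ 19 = -1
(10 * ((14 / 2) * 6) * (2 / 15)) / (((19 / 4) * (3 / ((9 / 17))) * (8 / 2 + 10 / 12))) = 4032 / 9367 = 0.43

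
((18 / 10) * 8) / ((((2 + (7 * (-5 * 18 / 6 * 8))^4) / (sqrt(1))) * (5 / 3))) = 108 / 6223392000025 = 0.00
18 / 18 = 1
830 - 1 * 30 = 800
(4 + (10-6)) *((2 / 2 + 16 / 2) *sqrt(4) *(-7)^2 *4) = 28224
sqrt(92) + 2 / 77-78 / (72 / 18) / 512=-955 / 78848 + 2 * sqrt(23)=9.58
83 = 83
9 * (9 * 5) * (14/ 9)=630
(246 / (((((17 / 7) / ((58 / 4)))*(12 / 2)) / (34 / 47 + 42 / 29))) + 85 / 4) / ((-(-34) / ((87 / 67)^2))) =13374082395 / 487792696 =27.42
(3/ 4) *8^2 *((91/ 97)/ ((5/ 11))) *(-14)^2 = 9417408/ 485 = 19417.34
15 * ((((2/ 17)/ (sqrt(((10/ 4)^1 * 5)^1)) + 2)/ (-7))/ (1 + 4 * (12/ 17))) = -102/ 91 -6 * sqrt(2)/ 455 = -1.14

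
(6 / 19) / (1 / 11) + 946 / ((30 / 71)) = 639067 / 285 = 2242.34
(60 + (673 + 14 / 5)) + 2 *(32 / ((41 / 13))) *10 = 192439 / 205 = 938.73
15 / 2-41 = -67 / 2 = -33.50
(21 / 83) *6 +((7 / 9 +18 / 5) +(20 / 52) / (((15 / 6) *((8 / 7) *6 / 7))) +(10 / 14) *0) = 2351189 / 388440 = 6.05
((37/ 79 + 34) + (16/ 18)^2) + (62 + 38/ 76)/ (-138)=20490323/ 588708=34.81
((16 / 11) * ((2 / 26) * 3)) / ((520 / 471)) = 2826 / 9295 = 0.30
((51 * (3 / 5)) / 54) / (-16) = -17 / 480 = -0.04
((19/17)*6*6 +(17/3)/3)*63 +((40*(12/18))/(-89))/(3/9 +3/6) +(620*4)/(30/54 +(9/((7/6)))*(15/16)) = 3529758227/1187705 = 2971.91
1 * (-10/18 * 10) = -50/9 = -5.56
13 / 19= 0.68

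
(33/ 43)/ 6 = 11/ 86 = 0.13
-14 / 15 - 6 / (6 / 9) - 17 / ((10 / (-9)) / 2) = 62 / 3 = 20.67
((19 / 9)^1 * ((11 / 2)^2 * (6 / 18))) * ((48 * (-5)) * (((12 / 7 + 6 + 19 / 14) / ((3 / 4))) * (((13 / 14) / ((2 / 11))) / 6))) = -208760695 / 3969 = -52597.81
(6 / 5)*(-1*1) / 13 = -6 / 65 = -0.09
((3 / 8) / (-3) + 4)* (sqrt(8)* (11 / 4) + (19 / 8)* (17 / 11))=10013 / 704 + 341* sqrt(2) / 16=44.36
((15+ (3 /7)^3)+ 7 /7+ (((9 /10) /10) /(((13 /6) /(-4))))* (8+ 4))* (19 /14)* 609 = 2595393483 /222950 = 11641.15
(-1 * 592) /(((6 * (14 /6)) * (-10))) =148 /35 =4.23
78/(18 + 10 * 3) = 13/8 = 1.62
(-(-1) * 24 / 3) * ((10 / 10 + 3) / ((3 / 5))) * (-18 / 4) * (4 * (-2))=1920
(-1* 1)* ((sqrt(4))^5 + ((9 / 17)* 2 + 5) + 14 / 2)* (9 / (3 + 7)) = -3447 / 85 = -40.55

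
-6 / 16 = -3 / 8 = -0.38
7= 7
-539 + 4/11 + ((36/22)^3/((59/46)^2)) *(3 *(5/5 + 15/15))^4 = 13497687627/4633211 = 2913.25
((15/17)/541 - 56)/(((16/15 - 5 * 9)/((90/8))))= 347636475/24243292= 14.34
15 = 15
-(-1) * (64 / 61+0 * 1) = 64 / 61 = 1.05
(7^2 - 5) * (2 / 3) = 88 / 3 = 29.33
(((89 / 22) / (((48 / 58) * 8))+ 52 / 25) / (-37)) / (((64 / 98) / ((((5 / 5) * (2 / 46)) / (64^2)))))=-13924477 / 11778863923200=-0.00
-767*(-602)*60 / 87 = 9234680 / 29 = 318437.24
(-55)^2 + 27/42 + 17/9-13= 379831/126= 3014.53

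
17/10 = 1.70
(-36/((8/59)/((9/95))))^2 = 22838841/36100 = 632.65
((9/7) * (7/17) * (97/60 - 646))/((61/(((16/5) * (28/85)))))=-12990768/2203625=-5.90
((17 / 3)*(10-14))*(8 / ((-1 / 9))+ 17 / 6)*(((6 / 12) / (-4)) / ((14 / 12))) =-7055 / 42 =-167.98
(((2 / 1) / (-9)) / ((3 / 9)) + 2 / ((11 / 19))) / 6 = 46 / 99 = 0.46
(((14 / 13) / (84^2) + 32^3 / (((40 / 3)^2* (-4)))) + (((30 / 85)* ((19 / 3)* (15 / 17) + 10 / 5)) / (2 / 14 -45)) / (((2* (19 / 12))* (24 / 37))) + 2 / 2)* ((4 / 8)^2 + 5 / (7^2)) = -146505930247129 / 9225710239200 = -15.88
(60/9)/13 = 20/39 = 0.51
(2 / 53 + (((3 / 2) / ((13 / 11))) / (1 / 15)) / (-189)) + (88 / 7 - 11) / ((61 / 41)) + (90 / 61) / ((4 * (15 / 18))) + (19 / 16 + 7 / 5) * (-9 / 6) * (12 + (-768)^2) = -80822255078611 / 35304360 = -2289299.54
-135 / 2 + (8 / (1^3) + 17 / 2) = -51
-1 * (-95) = 95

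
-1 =-1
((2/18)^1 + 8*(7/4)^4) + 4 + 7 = 24809/288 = 86.14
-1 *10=-10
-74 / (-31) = 74 / 31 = 2.39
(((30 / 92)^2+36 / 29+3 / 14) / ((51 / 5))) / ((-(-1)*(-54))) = -1118255 / 394325064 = -0.00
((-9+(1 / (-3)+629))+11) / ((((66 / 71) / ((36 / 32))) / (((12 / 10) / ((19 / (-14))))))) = -64113 / 95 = -674.87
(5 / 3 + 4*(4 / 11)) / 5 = 103 / 165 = 0.62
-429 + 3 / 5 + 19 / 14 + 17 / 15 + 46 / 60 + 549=867 / 7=123.86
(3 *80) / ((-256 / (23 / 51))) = -115 / 272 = -0.42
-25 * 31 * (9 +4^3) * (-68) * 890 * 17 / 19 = 58206623000 / 19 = 3063506473.68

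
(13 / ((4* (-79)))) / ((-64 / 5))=65 / 20224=0.00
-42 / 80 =-21 / 40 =-0.52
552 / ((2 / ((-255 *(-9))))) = 633420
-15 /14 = -1.07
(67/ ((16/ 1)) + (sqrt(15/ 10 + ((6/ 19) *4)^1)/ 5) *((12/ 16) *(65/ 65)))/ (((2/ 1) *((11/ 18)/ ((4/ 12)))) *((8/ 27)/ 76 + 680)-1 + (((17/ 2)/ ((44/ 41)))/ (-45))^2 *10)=117612 *sqrt(3990)/ 74268827651 + 124766730/ 74268827651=0.00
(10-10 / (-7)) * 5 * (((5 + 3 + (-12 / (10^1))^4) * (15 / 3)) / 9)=100736 / 315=319.80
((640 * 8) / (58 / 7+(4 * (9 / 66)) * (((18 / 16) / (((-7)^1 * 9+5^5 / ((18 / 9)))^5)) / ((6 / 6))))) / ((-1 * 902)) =-2173653618393734391040 / 3172903535153086202917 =-0.69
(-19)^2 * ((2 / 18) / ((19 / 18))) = 38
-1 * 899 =-899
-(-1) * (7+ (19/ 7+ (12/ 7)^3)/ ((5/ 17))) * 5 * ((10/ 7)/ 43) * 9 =5148720/ 103243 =49.87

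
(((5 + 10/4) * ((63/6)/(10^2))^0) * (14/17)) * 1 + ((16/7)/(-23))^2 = 2726057/440657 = 6.19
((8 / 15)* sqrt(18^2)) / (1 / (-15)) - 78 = -222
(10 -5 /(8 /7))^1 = 45 /8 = 5.62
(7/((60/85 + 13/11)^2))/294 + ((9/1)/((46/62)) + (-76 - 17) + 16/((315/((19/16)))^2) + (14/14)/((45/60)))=-361864201729273/4550072713200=-79.53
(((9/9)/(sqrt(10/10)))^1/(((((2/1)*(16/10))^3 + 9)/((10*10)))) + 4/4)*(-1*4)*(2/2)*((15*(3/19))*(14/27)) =-1653960/99199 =-16.67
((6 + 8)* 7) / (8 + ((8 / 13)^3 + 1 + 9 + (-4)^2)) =107653 / 37605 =2.86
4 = 4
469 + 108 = 577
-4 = -4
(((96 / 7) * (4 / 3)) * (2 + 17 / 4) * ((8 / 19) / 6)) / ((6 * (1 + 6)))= 1600 / 8379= 0.19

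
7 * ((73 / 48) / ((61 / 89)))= 45479 / 2928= 15.53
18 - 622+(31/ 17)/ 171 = -1755797/ 2907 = -603.99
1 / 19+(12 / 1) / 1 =229 / 19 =12.05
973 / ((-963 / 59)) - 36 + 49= -44888 / 963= -46.61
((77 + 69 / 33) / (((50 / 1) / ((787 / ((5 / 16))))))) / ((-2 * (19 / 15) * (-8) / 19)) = 205407 / 55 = 3734.67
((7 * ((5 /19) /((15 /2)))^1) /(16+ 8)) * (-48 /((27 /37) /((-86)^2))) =-7662256 /1539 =-4978.72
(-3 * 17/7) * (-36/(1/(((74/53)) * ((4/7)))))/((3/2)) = 362304/2597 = 139.51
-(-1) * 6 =6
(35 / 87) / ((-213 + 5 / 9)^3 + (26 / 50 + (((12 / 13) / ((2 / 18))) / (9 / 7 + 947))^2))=-395836224863625 / 9434151719499064656803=-0.00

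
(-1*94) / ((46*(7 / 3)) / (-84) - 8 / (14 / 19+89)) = 2884860 / 41951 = 68.77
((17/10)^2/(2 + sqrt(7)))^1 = -289/150 + 289* sqrt(7)/300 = 0.62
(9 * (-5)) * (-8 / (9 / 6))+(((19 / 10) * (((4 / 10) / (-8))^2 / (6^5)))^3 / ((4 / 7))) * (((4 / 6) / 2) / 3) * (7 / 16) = 4159895825138319360000336091 / 17332899271409664000000000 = 240.00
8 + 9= 17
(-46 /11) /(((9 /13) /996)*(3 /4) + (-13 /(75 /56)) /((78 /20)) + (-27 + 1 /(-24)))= 35736480 /252354223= 0.14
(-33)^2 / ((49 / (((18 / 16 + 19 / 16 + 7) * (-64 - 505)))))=-92326509 / 784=-117763.40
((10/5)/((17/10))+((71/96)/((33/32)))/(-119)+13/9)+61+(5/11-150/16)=5154841/94248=54.69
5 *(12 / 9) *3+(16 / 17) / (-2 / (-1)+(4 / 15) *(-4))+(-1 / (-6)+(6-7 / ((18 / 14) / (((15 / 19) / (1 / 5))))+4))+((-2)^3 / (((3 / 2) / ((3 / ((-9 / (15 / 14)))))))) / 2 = 6871 / 646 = 10.64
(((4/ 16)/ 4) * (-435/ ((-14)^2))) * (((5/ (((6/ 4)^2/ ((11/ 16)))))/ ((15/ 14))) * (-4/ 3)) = 1595/ 6048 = 0.26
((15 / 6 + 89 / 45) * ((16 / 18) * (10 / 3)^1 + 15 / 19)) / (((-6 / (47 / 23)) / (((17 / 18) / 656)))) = -123968845 / 15046839936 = -0.01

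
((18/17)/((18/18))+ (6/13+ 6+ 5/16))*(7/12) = 193879/42432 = 4.57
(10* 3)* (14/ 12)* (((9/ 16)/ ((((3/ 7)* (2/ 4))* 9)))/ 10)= 49/ 48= 1.02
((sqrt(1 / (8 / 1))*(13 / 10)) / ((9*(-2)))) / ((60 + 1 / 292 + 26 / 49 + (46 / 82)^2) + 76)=-78168181*sqrt(2) / 592461212580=-0.00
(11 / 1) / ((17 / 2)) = 1.29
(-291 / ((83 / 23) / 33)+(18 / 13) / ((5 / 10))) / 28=-2868309 / 30212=-94.94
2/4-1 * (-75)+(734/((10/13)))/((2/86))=411061/10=41106.10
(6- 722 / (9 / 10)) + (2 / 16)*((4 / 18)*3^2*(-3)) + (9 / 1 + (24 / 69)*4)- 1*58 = -699313 / 828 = -844.58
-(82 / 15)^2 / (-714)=3362 / 80325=0.04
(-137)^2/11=18769/11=1706.27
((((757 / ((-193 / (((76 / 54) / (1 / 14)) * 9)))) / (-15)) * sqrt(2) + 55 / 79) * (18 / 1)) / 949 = 990 / 74971 + 805448 * sqrt(2) / 915785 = 1.26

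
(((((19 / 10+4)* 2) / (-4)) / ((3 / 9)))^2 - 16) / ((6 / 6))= 24929 / 400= 62.32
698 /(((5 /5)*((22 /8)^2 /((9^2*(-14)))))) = -12664512 /121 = -104665.39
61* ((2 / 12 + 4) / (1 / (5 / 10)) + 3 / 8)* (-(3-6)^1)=3599 / 8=449.88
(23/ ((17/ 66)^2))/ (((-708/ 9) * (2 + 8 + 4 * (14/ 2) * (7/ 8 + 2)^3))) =-874368/ 134003809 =-0.01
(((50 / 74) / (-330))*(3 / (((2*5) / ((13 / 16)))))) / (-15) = 13 / 390720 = 0.00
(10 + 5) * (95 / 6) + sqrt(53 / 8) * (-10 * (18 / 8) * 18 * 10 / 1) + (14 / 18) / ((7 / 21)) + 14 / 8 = 2899 / 12 - 2025 * sqrt(106) / 2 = -10182.74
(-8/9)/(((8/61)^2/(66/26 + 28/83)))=-11546263/77688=-148.62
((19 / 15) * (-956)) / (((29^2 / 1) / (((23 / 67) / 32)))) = -104443 / 6761640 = -0.02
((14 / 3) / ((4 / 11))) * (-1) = -77 / 6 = -12.83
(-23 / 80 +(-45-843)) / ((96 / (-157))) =11156891 / 7680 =1452.72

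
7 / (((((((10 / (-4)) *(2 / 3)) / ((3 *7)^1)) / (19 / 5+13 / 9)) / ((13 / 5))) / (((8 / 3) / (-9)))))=1202656 / 3375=356.34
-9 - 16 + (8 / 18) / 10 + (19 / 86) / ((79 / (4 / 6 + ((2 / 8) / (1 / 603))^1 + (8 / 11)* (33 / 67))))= -2009971721 / 81935640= -24.53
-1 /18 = -0.06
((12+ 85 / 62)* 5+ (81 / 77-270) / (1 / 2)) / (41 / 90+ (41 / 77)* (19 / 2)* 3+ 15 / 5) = -101193795 / 4002472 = -25.28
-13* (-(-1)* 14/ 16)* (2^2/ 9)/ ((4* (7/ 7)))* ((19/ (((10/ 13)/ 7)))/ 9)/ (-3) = 157339/ 19440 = 8.09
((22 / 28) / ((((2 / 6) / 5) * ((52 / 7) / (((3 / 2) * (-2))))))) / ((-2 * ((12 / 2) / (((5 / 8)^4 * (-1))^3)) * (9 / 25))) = -335693359375 / 85761906966528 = -0.00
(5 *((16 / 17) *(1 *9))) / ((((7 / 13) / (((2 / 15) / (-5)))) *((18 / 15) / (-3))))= 624 / 119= 5.24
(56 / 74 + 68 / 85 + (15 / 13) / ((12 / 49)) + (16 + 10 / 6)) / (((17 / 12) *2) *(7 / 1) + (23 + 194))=690763 / 6835010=0.10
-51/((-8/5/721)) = 183855/8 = 22981.88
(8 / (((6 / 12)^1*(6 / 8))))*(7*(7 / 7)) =448 / 3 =149.33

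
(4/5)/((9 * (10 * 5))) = 2/1125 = 0.00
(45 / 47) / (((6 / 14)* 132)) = 35 / 2068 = 0.02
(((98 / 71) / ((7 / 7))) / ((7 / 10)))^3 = 2744000 / 357911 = 7.67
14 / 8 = 7 / 4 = 1.75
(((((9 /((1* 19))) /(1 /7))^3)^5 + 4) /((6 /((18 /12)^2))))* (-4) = -2932442624086960782989364609 /30362254059749596598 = -96581848.58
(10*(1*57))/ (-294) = -95/ 49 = -1.94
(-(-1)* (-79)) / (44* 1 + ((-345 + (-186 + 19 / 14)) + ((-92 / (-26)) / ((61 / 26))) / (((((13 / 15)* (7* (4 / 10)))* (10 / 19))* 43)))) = 37713494 / 231825991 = 0.16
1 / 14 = 0.07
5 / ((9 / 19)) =95 / 9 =10.56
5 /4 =1.25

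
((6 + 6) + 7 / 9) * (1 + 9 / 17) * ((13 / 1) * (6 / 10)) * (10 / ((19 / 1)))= 77740 / 969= 80.23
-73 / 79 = -0.92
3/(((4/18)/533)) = 7195.50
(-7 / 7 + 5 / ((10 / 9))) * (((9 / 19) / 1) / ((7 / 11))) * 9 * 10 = 4455 / 19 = 234.47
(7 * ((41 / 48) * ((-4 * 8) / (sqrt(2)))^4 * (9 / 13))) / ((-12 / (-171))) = 15463030.15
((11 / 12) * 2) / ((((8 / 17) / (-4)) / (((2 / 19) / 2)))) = -187 / 228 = -0.82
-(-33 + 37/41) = 1316/41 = 32.10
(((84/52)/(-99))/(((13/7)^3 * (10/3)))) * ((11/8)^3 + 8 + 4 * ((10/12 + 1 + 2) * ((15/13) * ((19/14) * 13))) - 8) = -0.24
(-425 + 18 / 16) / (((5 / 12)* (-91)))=11.18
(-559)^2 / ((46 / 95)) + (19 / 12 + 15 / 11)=1959264817 / 3036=645344.14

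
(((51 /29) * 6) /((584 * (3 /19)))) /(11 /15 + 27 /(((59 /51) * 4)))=0.02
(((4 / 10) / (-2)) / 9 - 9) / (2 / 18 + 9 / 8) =-3248 / 445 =-7.30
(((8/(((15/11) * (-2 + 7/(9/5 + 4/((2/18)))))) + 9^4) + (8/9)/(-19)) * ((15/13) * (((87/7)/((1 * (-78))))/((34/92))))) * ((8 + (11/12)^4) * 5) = -165408535359168145/1164741596928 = -142013.07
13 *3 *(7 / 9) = 91 / 3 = 30.33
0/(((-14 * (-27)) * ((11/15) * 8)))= 0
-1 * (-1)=1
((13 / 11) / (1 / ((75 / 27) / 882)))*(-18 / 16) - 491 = -38109781 / 77616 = -491.00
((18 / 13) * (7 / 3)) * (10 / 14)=30 / 13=2.31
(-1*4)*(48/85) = -192/85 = -2.26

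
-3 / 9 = -1 / 3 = -0.33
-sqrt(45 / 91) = -3*sqrt(455) / 91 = -0.70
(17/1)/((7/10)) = 170/7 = 24.29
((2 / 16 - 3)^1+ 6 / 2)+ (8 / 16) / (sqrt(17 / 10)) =1 / 8+ sqrt(170) / 34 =0.51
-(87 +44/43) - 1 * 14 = -4387/43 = -102.02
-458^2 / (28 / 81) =-4247721 / 7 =-606817.29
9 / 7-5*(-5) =184 / 7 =26.29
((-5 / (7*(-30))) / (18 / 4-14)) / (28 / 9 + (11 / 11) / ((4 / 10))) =-6 / 13433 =-0.00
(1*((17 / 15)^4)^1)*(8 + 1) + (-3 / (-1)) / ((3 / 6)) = 117271 / 5625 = 20.85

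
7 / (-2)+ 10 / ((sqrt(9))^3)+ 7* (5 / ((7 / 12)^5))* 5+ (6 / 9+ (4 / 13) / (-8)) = 2181392722 / 842751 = 2588.42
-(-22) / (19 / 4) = 88 / 19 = 4.63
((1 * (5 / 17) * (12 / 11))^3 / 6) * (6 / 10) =21600 / 6539203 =0.00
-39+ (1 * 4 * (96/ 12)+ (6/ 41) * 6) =-251/ 41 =-6.12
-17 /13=-1.31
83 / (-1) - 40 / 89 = -7427 / 89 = -83.45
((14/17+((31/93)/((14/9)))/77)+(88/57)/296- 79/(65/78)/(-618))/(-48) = -19604472281/955416480480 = -0.02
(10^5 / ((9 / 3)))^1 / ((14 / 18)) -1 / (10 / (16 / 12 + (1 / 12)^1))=35999881 / 840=42857.00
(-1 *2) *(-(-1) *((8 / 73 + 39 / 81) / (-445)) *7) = 3262 / 175419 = 0.02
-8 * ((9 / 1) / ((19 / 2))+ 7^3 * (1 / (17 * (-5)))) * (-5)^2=199480 / 323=617.59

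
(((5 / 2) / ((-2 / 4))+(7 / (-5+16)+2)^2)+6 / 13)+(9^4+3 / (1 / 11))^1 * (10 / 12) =8647429 / 1573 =5497.41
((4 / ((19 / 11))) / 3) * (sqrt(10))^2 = 440 / 57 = 7.72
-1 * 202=-202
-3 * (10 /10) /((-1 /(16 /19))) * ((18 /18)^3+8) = 432 /19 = 22.74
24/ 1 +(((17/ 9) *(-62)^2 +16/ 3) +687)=71795/ 9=7977.22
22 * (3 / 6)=11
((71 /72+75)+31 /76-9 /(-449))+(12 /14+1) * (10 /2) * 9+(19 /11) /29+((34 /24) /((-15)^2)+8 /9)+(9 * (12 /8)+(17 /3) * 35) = 38346658379507 /102868504200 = 372.77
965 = 965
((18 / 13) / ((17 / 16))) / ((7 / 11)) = 3168 / 1547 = 2.05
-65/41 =-1.59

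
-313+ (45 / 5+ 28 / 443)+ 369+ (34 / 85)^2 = 722347 / 11075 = 65.22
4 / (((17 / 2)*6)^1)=4 / 51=0.08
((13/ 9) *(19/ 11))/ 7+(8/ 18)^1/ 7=97/ 231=0.42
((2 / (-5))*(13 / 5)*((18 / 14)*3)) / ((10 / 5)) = -351 / 175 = -2.01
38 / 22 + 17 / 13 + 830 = 119124 / 143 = 833.03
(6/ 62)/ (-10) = -3/ 310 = -0.01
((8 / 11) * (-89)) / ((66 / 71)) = -69.63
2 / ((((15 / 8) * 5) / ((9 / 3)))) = 16 / 25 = 0.64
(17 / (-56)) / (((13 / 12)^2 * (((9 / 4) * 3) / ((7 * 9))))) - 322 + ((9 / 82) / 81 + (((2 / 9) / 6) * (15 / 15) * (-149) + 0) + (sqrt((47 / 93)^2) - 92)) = -4888181567 / 11599146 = -421.43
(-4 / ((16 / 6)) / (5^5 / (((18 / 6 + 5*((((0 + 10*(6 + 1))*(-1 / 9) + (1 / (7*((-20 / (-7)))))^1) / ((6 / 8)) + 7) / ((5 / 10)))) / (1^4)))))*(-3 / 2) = -811 / 37500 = -0.02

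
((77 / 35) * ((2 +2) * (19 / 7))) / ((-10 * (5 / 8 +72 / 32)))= -3344 / 4025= -0.83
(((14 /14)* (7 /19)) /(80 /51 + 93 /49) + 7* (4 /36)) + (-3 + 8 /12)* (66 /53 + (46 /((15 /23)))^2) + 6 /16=-11609.87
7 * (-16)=-112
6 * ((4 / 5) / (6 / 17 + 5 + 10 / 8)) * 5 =1632 / 449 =3.63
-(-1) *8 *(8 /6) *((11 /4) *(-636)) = -18656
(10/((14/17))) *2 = 170/7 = 24.29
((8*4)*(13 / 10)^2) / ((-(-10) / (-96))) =-64896 / 125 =-519.17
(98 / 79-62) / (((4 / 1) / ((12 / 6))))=-30.38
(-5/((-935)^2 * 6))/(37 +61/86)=-43/1701067005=-0.00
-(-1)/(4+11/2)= 2/19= 0.11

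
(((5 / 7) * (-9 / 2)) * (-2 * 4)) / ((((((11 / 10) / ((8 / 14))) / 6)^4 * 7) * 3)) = 199065600000 / 1722499009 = 115.57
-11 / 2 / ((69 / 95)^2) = -99275 / 9522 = -10.43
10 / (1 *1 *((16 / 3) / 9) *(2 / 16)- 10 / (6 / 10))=-135 / 224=-0.60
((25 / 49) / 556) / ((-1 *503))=-25 / 13703732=-0.00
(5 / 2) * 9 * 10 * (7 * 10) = 15750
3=3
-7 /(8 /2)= -7 /4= -1.75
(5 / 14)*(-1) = -5 / 14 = -0.36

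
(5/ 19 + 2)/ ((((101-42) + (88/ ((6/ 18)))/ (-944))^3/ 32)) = 2260812032/ 6320701558691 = 0.00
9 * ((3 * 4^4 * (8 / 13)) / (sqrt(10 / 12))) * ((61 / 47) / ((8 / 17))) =7167744 * sqrt(30) / 3055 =12850.85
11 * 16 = 176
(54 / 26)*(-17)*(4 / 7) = -1836 / 91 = -20.18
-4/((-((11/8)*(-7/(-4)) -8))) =-128/179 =-0.72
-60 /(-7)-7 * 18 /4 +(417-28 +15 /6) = 2580 /7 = 368.57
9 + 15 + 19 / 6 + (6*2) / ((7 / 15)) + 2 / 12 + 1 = 1135 / 21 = 54.05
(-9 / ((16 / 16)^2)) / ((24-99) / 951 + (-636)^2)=-2853 / 128225207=-0.00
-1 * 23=-23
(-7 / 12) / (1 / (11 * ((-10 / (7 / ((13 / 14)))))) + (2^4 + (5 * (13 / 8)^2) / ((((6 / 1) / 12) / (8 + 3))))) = -5720 / 3004473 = -0.00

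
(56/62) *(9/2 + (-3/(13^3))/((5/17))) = 1382682/340535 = 4.06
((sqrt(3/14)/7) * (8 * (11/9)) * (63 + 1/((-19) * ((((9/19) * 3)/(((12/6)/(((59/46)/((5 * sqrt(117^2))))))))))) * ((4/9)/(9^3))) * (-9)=-0.10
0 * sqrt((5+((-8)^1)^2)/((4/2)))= 0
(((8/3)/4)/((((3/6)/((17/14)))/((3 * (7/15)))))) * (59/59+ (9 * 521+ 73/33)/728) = 1520089/90090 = 16.87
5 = 5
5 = 5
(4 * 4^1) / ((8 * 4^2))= 1 / 8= 0.12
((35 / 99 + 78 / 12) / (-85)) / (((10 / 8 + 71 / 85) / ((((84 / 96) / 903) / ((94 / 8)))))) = -0.00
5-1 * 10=-5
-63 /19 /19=-63 /361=-0.17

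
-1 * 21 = -21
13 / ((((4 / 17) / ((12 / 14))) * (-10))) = -663 / 140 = -4.74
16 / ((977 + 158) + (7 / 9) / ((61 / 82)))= 8784 / 623689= 0.01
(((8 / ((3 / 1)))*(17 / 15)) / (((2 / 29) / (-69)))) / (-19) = 159.14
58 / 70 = 29 / 35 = 0.83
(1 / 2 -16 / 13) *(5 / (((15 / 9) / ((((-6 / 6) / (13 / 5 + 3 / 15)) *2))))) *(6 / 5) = 171 / 91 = 1.88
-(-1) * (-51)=-51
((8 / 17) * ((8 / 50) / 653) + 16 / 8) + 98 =100.00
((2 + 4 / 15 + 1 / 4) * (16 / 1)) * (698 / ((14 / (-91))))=-2740348 / 15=-182689.87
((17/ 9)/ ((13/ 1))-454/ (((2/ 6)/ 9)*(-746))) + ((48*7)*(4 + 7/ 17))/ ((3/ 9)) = 3311557978/ 741897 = 4463.64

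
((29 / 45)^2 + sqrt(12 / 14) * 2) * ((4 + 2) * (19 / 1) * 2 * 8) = 511328 / 675 + 3648 * sqrt(42) / 7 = 4134.91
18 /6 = 3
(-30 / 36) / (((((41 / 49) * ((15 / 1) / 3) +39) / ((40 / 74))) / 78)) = -15925 / 19573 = -0.81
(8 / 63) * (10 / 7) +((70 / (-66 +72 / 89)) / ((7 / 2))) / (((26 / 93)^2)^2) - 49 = -9650169476399 / 97438022136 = -99.04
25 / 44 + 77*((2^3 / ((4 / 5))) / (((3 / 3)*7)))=110.57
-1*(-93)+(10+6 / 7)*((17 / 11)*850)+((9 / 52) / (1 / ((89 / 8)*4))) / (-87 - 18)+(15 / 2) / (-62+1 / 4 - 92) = 23566096023 / 1641640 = 14355.22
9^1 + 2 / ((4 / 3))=21 / 2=10.50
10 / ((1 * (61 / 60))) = 600 / 61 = 9.84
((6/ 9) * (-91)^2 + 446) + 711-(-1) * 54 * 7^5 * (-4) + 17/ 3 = -10870886/ 3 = -3623628.67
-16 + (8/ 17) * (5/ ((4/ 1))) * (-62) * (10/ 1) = -380.71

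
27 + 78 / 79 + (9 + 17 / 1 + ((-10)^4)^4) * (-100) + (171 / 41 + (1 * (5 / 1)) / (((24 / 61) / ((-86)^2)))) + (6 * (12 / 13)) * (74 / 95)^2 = -2280094049999791539318978077 / 2280094050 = -999999999999908573.65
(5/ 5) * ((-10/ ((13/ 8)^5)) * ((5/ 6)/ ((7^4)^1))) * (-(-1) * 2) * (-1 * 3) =1638400/ 891474493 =0.00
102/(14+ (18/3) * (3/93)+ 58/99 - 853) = -313038/2572499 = -0.12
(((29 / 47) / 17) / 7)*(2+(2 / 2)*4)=174 / 5593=0.03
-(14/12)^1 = -7/6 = -1.17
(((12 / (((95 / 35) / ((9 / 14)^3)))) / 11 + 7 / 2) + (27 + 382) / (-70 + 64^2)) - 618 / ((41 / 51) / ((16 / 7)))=-24495923213 / 13970586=-1753.39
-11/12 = -0.92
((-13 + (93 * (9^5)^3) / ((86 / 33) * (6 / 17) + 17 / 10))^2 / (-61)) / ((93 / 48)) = -2279301973745143954729629545489332041616 / 5042708899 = -451999514427085701726053500000.00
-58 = -58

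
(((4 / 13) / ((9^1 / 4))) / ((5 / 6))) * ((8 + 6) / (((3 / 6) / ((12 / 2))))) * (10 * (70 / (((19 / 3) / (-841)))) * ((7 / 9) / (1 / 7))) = -10338513920 / 741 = -13952110.55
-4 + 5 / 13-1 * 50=-697 / 13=-53.62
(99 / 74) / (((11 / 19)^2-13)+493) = 35739 / 12831674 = 0.00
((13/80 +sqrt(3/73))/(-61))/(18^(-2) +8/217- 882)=228501/75650793340 +70308 * sqrt(219)/276125395691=0.00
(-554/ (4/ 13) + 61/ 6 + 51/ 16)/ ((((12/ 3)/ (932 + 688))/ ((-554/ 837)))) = 118809455/ 248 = 479070.38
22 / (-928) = -0.02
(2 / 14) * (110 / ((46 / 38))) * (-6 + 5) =-2090 / 161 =-12.98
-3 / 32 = -0.09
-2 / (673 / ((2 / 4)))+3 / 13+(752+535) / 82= 11424455 / 717418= 15.92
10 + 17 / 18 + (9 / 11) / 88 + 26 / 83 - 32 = -14991953 / 723096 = -20.73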